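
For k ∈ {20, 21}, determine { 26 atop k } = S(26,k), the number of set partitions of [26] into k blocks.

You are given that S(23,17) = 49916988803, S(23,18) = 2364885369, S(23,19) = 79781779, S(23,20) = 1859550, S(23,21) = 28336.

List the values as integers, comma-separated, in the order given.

r24: T_24,18=18×2364885369+49916988803=92484925445; T_24,19=19×79781779+2364885369=3880739170; T_24,20=20×1859550+79781779=116972779; T_24,21=21×28336+1859550=2454606
r25: T_25,19=19×3880739170+92484925445=166218969675; T_25,20=20×116972779+3880739170=6220194750; T_25,21=21×2454606+116972779=168519505
r26: T_26,20=20×6220194750+166218969675=290622864675; T_26,21=21×168519505+6220194750=9759104355
Read S(26,20) = 290622864675, S(26,21) = 9759104355.

290622864675, 9759104355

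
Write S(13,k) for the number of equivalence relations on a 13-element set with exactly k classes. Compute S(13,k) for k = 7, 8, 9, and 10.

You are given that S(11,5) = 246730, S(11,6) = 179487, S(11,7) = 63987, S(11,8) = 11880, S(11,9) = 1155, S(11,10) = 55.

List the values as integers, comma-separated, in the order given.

r12: T_12,6=6×179487+246730=1323652; T_12,7=7×63987+179487=627396; T_12,8=8×11880+63987=159027; T_12,9=9×1155+11880=22275; T_12,10=10×55+1155=1705
r13: T_13,7=7×627396+1323652=5715424; T_13,8=8×159027+627396=1899612; T_13,9=9×22275+159027=359502; T_13,10=10×1705+22275=39325
Read S(13,7) = 5715424, S(13,8) = 1899612, S(13,9) = 359502, S(13,10) = 39325.

5715424, 1899612, 359502, 39325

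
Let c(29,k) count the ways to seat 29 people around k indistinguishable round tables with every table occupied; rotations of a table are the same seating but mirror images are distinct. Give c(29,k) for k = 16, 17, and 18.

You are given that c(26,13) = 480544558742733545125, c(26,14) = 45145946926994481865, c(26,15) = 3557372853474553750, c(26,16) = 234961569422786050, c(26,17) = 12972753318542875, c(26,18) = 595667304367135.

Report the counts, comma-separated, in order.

16532187926098943672490, 1101911578045922391915, 62656135265695354110

@27  (27,14):45145946926994481865·26+480544558742733545125→1654339178844590073615, (27,15):3557372853474553750·26+45145946926994481865→137637641117332879365, (27,16):234961569422786050·26+3557372853474553750→9666373658466991050, (27,17):12972753318542875·26+234961569422786050→572253155704900800, (27,18):595667304367135·26+12972753318542875→28460103232088385
@28  (28,15):137637641117332879365·27+1654339178844590073615→5370555489012577816470, (28,16):9666373658466991050·27+137637641117332879365→398629729895941637715, (28,17):572253155704900800·27+9666373658466991050→25117208862499312650, (28,18):28460103232088385·27+572253155704900800→1340675942971287195
@29  (29,16):398629729895941637715·28+5370555489012577816470→16532187926098943672490, (29,17):25117208862499312650·28+398629729895941637715→1101911578045922391915, (29,18):1340675942971287195·28+25117208862499312650→62656135265695354110
Read c(29,16) = 16532187926098943672490, c(29,17) = 1101911578045922391915, c(29,18) = 62656135265695354110.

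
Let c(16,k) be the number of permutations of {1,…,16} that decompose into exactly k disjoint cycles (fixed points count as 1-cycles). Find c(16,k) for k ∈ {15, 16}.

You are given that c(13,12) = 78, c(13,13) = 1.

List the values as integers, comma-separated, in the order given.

120, 1

i=14: T(14,13)=78+13·1=91 | T(14,14)=1+13·0=1
i=15: T(15,14)=91+14·1=105 | T(15,15)=1+14·0=1
i=16: T(16,15)=105+15·1=120 | T(16,16)=1+15·0=1
Read c(16,15) = 120, c(16,16) = 1.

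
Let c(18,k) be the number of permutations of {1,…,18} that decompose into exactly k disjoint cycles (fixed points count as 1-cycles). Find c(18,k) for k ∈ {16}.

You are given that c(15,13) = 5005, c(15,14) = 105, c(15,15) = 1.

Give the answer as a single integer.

10812

r16: T_16,14=15×105+5005=6580; T_16,15=15×1+105=120; T_16,16=15×0+1=1
r17: T_17,15=16×120+6580=8500; T_17,16=16×1+120=136
r18: T_18,16=17×136+8500=10812
Read c(18,16) = 10812.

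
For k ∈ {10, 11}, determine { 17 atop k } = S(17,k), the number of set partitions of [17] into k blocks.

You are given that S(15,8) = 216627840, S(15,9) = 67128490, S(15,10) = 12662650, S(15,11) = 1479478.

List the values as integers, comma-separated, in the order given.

2758334150, 512060978

i=16: T(16,9)=216627840+9·67128490=820784250 | T(16,10)=67128490+10·12662650=193754990 | T(16,11)=12662650+11·1479478=28936908
i=17: T(17,10)=820784250+10·193754990=2758334150 | T(17,11)=193754990+11·28936908=512060978
Read S(17,10) = 2758334150, S(17,11) = 512060978.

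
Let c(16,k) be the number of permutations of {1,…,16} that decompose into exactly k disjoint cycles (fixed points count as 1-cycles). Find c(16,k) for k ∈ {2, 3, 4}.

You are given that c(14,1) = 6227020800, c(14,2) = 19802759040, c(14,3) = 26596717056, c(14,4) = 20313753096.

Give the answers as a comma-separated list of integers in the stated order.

4339163001600, 6165817614720, 5056995703824

r15: T_15,1=14×6227020800+0=87178291200; T_15,2=14×19802759040+6227020800=283465647360; T_15,3=14×26596717056+19802759040=392156797824; T_15,4=14×20313753096+26596717056=310989260400
r16: T_16,2=15×283465647360+87178291200=4339163001600; T_16,3=15×392156797824+283465647360=6165817614720; T_16,4=15×310989260400+392156797824=5056995703824
Read c(16,2) = 4339163001600, c(16,3) = 6165817614720, c(16,4) = 5056995703824.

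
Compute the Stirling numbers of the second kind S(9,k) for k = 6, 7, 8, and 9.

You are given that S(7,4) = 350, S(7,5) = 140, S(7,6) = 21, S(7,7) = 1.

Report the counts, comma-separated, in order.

2646, 462, 36, 1

r8: T_8,5=5×140+350=1050; T_8,6=6×21+140=266; T_8,7=7×1+21=28; T_8,8=8×0+1=1
r9: T_9,6=6×266+1050=2646; T_9,7=7×28+266=462; T_9,8=8×1+28=36; T_9,9=9×0+1=1
Read S(9,6) = 2646, S(9,7) = 462, S(9,8) = 36, S(9,9) = 1.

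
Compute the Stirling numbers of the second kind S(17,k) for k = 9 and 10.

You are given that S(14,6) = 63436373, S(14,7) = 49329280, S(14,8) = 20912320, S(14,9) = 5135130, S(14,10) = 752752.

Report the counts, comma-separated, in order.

@15  (15,7):49329280·7+63436373→408741333, (15,8):20912320·8+49329280→216627840, (15,9):5135130·9+20912320→67128490, (15,10):752752·10+5135130→12662650
@16  (16,8):216627840·8+408741333→2141764053, (16,9):67128490·9+216627840→820784250, (16,10):12662650·10+67128490→193754990
@17  (17,9):820784250·9+2141764053→9528822303, (17,10):193754990·10+820784250→2758334150
Read S(17,9) = 9528822303, S(17,10) = 2758334150.

9528822303, 2758334150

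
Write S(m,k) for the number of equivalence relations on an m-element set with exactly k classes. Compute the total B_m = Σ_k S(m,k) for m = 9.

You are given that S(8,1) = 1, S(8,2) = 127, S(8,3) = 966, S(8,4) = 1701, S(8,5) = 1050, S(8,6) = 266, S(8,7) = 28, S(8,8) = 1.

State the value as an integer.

row 9: T[9][1]=1·1+0=1  T[9][2]=2·127+1=255  T[9][3]=3·966+127=3025  T[9][4]=4·1701+966=7770  T[9][5]=5·1050+1701=6951  T[9][6]=6·266+1050=2646  T[9][7]=7·28+266=462  T[9][8]=8·1+28=36  T[9][9]=9·0+1=1
B_9 = ΣS(9,k) = 1+255+3025+7770+6951+2646+462+36+1 = 21147

21147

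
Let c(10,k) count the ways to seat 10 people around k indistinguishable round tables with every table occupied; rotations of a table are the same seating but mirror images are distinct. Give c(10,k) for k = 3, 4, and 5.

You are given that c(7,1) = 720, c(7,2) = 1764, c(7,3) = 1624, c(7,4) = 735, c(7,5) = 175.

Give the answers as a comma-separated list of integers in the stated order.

row 8: T[8][1]=7·720+0=5040  T[8][2]=7·1764+720=13068  T[8][3]=7·1624+1764=13132  T[8][4]=7·735+1624=6769  T[8][5]=7·175+735=1960
row 9: T[9][2]=8·13068+5040=109584  T[9][3]=8·13132+13068=118124  T[9][4]=8·6769+13132=67284  T[9][5]=8·1960+6769=22449
row 10: T[10][3]=9·118124+109584=1172700  T[10][4]=9·67284+118124=723680  T[10][5]=9·22449+67284=269325
Read c(10,3) = 1172700, c(10,4) = 723680, c(10,5) = 269325.

1172700, 723680, 269325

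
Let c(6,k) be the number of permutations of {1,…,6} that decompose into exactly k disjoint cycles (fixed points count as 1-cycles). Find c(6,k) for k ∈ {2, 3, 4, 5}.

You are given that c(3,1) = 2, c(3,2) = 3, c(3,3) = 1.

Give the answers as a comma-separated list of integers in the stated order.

274, 225, 85, 15

[4] T[4,1]:3*2+0=6 · T[4,2]:3*3+2=11 · T[4,3]:3*1+3=6 · T[4,4]:3*0+1=1
[5] T[5,1]:4*6+0=24 · T[5,2]:4*11+6=50 · T[5,3]:4*6+11=35 · T[5,4]:4*1+6=10 · T[5,5]:4*0+1=1
[6] T[6,2]:5*50+24=274 · T[6,3]:5*35+50=225 · T[6,4]:5*10+35=85 · T[6,5]:5*1+10=15
Read c(6,2) = 274, c(6,3) = 225, c(6,4) = 85, c(6,5) = 15.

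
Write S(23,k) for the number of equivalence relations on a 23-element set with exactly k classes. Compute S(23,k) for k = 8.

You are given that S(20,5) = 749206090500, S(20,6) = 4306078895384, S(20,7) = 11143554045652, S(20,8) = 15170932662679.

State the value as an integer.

9741955019900400

@21  (21,6):4306078895384·6+749206090500→26585679462804, (21,7):11143554045652·7+4306078895384→82310957214948, (21,8):15170932662679·8+11143554045652→132511015347084
@22  (22,7):82310957214948·7+26585679462804→602762379967440, (22,8):132511015347084·8+82310957214948→1142399079991620
@23  (23,8):1142399079991620·8+602762379967440→9741955019900400
Read S(23,8) = 9741955019900400.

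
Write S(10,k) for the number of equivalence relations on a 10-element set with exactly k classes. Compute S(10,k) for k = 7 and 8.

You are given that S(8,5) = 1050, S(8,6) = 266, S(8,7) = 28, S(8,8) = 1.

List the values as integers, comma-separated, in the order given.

i=9: T(9,6)=1050+6·266=2646 | T(9,7)=266+7·28=462 | T(9,8)=28+8·1=36
i=10: T(10,7)=2646+7·462=5880 | T(10,8)=462+8·36=750
Read S(10,7) = 5880, S(10,8) = 750.

5880, 750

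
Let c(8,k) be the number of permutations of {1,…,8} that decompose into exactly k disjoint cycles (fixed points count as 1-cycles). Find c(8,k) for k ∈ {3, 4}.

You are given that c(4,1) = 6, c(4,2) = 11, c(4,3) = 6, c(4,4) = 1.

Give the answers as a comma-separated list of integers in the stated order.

[5] T[5,1]:4*6+0=24 · T[5,2]:4*11+6=50 · T[5,3]:4*6+11=35 · T[5,4]:4*1+6=10
[6] T[6,1]:5*24+0=120 · T[6,2]:5*50+24=274 · T[6,3]:5*35+50=225 · T[6,4]:5*10+35=85
[7] T[7,2]:6*274+120=1764 · T[7,3]:6*225+274=1624 · T[7,4]:6*85+225=735
[8] T[8,3]:7*1624+1764=13132 · T[8,4]:7*735+1624=6769
Read c(8,3) = 13132, c(8,4) = 6769.

13132, 6769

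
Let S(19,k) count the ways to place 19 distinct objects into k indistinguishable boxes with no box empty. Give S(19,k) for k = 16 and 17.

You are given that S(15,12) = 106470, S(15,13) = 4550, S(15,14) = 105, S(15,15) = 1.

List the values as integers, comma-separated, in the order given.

527136, 12597

r16: T_16,13=13×4550+106470=165620; T_16,14=14×105+4550=6020; T_16,15=15×1+105=120; T_16,16=16×0+1=1
r17: T_17,14=14×6020+165620=249900; T_17,15=15×120+6020=7820; T_17,16=16×1+120=136; T_17,17=17×0+1=1
r18: T_18,15=15×7820+249900=367200; T_18,16=16×136+7820=9996; T_18,17=17×1+136=153
r19: T_19,16=16×9996+367200=527136; T_19,17=17×153+9996=12597
Read S(19,16) = 527136, S(19,17) = 12597.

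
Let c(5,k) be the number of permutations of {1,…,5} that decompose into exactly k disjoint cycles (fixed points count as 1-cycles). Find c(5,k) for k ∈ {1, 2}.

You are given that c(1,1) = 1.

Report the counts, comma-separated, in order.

24, 50

[2] T[2,1]:1*1+0=1 · T[2,2]:1*0+1=1
[3] T[3,1]:2*1+0=2 · T[3,2]:2*1+1=3
[4] T[4,1]:3*2+0=6 · T[4,2]:3*3+2=11
[5] T[5,1]:4*6+0=24 · T[5,2]:4*11+6=50
Read c(5,1) = 24, c(5,2) = 50.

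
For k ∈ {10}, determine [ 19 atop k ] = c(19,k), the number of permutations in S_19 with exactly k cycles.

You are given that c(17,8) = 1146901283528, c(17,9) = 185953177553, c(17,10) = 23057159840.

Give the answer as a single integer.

14710753408923

r18: T_18,9=17×185953177553+1146901283528=4308105301929; T_18,10=17×23057159840+185953177553=577924894833
r19: T_19,10=18×577924894833+4308105301929=14710753408923
Read c(19,10) = 14710753408923.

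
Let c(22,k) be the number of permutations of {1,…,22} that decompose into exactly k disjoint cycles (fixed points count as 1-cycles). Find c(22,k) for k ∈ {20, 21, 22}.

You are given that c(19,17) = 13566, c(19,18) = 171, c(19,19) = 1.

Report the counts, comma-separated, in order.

[20] T[20,18]:19*171+13566=16815 · T[20,19]:19*1+171=190 · T[20,20]:19*0+1=1
[21] T[21,19]:20*190+16815=20615 · T[21,20]:20*1+190=210 · T[21,21]:20*0+1=1
[22] T[22,20]:21*210+20615=25025 · T[22,21]:21*1+210=231 · T[22,22]:21*0+1=1
Read c(22,20) = 25025, c(22,21) = 231, c(22,22) = 1.

25025, 231, 1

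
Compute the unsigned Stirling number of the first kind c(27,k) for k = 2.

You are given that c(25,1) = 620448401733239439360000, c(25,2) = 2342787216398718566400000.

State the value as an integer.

1554454559147562279567360000

r26: T_26,1=25×620448401733239439360000+0=15511210043330985984000000; T_26,2=25×2342787216398718566400000+620448401733239439360000=59190128811701203599360000
r27: T_27,2=26×59190128811701203599360000+15511210043330985984000000=1554454559147562279567360000
Read c(27,2) = 1554454559147562279567360000.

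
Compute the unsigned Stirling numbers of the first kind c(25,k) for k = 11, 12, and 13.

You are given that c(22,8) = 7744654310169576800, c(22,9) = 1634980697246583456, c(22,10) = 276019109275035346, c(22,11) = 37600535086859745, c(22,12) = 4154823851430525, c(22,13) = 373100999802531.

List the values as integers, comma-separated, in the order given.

[23] T[23,9]:22*1634980697246583456+7744654310169576800=43714229649594412832 · T[23,10]:22*276019109275035346+1634980697246583456=7707401101297361068 · T[23,11]:22*37600535086859745+276019109275035346=1103230881185949736 · T[23,12]:22*4154823851430525+37600535086859745=129006659818331295 · T[23,13]:22*373100999802531+4154823851430525=12363045847086207
[24] T[24,10]:23*7707401101297361068+43714229649594412832=220984454979433717396 · T[24,11]:23*1103230881185949736+7707401101297361068=33081711368574204996 · T[24,12]:23*129006659818331295+1103230881185949736=4070384057007569521 · T[24,13]:23*12363045847086207+129006659818331295=413356714301314056
[25] T[25,11]:24*33081711368574204996+220984454979433717396=1014945527825214637300 · T[25,12]:24*4070384057007569521+33081711368574204996=130770928736755873500 · T[25,13]:24*413356714301314056+4070384057007569521=13990945200239106865
Read c(25,11) = 1014945527825214637300, c(25,12) = 130770928736755873500, c(25,13) = 13990945200239106865.

1014945527825214637300, 130770928736755873500, 13990945200239106865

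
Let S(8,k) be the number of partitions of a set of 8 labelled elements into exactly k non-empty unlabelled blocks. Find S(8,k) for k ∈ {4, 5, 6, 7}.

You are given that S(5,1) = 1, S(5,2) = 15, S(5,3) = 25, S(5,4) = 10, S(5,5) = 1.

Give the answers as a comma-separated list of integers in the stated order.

i=6: T(6,2)=1+2·15=31 | T(6,3)=15+3·25=90 | T(6,4)=25+4·10=65 | T(6,5)=10+5·1=15 | T(6,6)=1+6·0=1
i=7: T(7,3)=31+3·90=301 | T(7,4)=90+4·65=350 | T(7,5)=65+5·15=140 | T(7,6)=15+6·1=21 | T(7,7)=1+7·0=1
i=8: T(8,4)=301+4·350=1701 | T(8,5)=350+5·140=1050 | T(8,6)=140+6·21=266 | T(8,7)=21+7·1=28
Read S(8,4) = 1701, S(8,5) = 1050, S(8,6) = 266, S(8,7) = 28.

1701, 1050, 266, 28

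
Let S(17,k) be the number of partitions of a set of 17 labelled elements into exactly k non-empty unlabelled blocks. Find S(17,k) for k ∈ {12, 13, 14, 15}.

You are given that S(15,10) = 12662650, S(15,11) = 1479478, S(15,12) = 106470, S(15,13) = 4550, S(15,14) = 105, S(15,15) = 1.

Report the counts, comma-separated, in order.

62022324, 4910178, 249900, 7820

[16] T[16,11]:11*1479478+12662650=28936908 · T[16,12]:12*106470+1479478=2757118 · T[16,13]:13*4550+106470=165620 · T[16,14]:14*105+4550=6020 · T[16,15]:15*1+105=120
[17] T[17,12]:12*2757118+28936908=62022324 · T[17,13]:13*165620+2757118=4910178 · T[17,14]:14*6020+165620=249900 · T[17,15]:15*120+6020=7820
Read S(17,12) = 62022324, S(17,13) = 4910178, S(17,14) = 249900, S(17,15) = 7820.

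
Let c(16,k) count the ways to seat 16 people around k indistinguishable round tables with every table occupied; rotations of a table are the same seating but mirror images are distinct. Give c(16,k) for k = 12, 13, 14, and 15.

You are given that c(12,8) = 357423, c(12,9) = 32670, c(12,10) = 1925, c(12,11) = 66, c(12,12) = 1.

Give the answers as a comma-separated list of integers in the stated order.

4899622, 218400, 6580, 120

r13: T_13,9=12×32670+357423=749463; T_13,10=12×1925+32670=55770; T_13,11=12×66+1925=2717; T_13,12=12×1+66=78; T_13,13=12×0+1=1
r14: T_14,10=13×55770+749463=1474473; T_14,11=13×2717+55770=91091; T_14,12=13×78+2717=3731; T_14,13=13×1+78=91; T_14,14=13×0+1=1
r15: T_15,11=14×91091+1474473=2749747; T_15,12=14×3731+91091=143325; T_15,13=14×91+3731=5005; T_15,14=14×1+91=105; T_15,15=14×0+1=1
r16: T_16,12=15×143325+2749747=4899622; T_16,13=15×5005+143325=218400; T_16,14=15×105+5005=6580; T_16,15=15×1+105=120
Read c(16,12) = 4899622, c(16,13) = 218400, c(16,14) = 6580, c(16,15) = 120.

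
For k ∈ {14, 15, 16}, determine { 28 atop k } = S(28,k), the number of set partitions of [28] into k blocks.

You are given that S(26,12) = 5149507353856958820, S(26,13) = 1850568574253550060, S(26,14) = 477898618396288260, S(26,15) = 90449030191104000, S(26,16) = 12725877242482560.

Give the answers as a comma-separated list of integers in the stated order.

148782988064375309400, 36060660300744309600, 6539643128396047620

row 27: T[27][13]=13·1850568574253550060+5149507353856958820=29206898819153109600  T[27][14]=14·477898618396288260+1850568574253550060=8541149231801585700  T[27][15]=15·90449030191104000+477898618396288260=1834634071262848260  T[27][16]=16·12725877242482560+90449030191104000=294063066070824960
row 28: T[28][14]=14·8541149231801585700+29206898819153109600=148782988064375309400  T[28][15]=15·1834634071262848260+8541149231801585700=36060660300744309600  T[28][16]=16·294063066070824960+1834634071262848260=6539643128396047620
Read S(28,14) = 148782988064375309400, S(28,15) = 36060660300744309600, S(28,16) = 6539643128396047620.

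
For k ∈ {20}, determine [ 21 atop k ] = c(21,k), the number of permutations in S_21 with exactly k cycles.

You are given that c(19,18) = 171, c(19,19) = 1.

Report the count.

210

[20] T[20,19]:19*1+171=190 · T[20,20]:19*0+1=1
[21] T[21,20]:20*1+190=210
Read c(21,20) = 210.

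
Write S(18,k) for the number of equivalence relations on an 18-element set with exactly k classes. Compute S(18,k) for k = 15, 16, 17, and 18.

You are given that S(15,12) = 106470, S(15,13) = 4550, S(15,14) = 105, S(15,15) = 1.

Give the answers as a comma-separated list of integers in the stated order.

367200, 9996, 153, 1

[16] T[16,13]:13*4550+106470=165620 · T[16,14]:14*105+4550=6020 · T[16,15]:15*1+105=120 · T[16,16]:16*0+1=1
[17] T[17,14]:14*6020+165620=249900 · T[17,15]:15*120+6020=7820 · T[17,16]:16*1+120=136 · T[17,17]:17*0+1=1
[18] T[18,15]:15*7820+249900=367200 · T[18,16]:16*136+7820=9996 · T[18,17]:17*1+136=153 · T[18,18]:18*0+1=1
Read S(18,15) = 367200, S(18,16) = 9996, S(18,17) = 153, S(18,18) = 1.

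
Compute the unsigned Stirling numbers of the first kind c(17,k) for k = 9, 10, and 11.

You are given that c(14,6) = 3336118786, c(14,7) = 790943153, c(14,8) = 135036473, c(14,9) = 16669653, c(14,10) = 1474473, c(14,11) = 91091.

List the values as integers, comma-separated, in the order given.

@15  (15,7):790943153·14+3336118786→14409322928, (15,8):135036473·14+790943153→2681453775, (15,9):16669653·14+135036473→368411615, (15,10):1474473·14+16669653→37312275, (15,11):91091·14+1474473→2749747
@16  (16,8):2681453775·15+14409322928→54631129553, (16,9):368411615·15+2681453775→8207628000, (16,10):37312275·15+368411615→928095740, (16,11):2749747·15+37312275→78558480
@17  (17,9):8207628000·16+54631129553→185953177553, (17,10):928095740·16+8207628000→23057159840, (17,11):78558480·16+928095740→2185031420
Read c(17,9) = 185953177553, c(17,10) = 23057159840, c(17,11) = 2185031420.

185953177553, 23057159840, 2185031420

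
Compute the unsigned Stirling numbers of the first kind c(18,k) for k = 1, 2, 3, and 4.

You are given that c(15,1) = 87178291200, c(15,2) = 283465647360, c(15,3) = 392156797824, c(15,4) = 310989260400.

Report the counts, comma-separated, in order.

row 16: T[16][1]=15·87178291200+0=1307674368000  T[16][2]=15·283465647360+87178291200=4339163001600  T[16][3]=15·392156797824+283465647360=6165817614720  T[16][4]=15·310989260400+392156797824=5056995703824
row 17: T[17][1]=16·1307674368000+0=20922789888000  T[17][2]=16·4339163001600+1307674368000=70734282393600  T[17][3]=16·6165817614720+4339163001600=102992244837120  T[17][4]=16·5056995703824+6165817614720=87077748875904
row 18: T[18][1]=17·20922789888000+0=355687428096000  T[18][2]=17·70734282393600+20922789888000=1223405590579200  T[18][3]=17·102992244837120+70734282393600=1821602444624640  T[18][4]=17·87077748875904+102992244837120=1583313975727488
Read c(18,1) = 355687428096000, c(18,2) = 1223405590579200, c(18,3) = 1821602444624640, c(18,4) = 1583313975727488.

355687428096000, 1223405590579200, 1821602444624640, 1583313975727488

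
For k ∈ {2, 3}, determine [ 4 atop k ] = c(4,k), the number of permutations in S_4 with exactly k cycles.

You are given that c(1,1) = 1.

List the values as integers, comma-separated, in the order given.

r2: T_2,1=1×1+0=1; T_2,2=1×0+1=1
r3: T_3,1=2×1+0=2; T_3,2=2×1+1=3; T_3,3=2×0+1=1
r4: T_4,2=3×3+2=11; T_4,3=3×1+3=6
Read c(4,2) = 11, c(4,3) = 6.

11, 6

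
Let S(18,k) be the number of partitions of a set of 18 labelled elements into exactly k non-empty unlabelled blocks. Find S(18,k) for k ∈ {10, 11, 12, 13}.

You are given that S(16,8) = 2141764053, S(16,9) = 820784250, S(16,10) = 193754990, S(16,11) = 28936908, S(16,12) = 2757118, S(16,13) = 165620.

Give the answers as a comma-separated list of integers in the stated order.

r17: T_17,9=9×820784250+2141764053=9528822303; T_17,10=10×193754990+820784250=2758334150; T_17,11=11×28936908+193754990=512060978; T_17,12=12×2757118+28936908=62022324; T_17,13=13×165620+2757118=4910178
r18: T_18,10=10×2758334150+9528822303=37112163803; T_18,11=11×512060978+2758334150=8391004908; T_18,12=12×62022324+512060978=1256328866; T_18,13=13×4910178+62022324=125854638
Read S(18,10) = 37112163803, S(18,11) = 8391004908, S(18,12) = 1256328866, S(18,13) = 125854638.

37112163803, 8391004908, 1256328866, 125854638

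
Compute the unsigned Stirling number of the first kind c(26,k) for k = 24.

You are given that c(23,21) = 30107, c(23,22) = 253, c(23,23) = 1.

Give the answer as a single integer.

50050

@24  (24,22):253·23+30107→35926, (24,23):1·23+253→276, (24,24):0·23+1→1
@25  (25,23):276·24+35926→42550, (25,24):1·24+276→300
@26  (26,24):300·25+42550→50050
Read c(26,24) = 50050.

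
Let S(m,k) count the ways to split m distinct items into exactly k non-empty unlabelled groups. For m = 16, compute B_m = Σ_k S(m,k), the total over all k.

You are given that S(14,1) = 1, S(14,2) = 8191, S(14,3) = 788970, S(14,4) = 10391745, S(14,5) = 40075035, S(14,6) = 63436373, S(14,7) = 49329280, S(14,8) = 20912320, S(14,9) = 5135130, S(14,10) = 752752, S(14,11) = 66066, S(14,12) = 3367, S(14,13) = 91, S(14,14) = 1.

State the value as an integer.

row 15: T[15][1]=1·1+0=1  T[15][2]=2·8191+1=16383  T[15][3]=3·788970+8191=2375101  T[15][4]=4·10391745+788970=42355950  T[15][5]=5·40075035+10391745=210766920  T[15][6]=6·63436373+40075035=420693273  T[15][7]=7·49329280+63436373=408741333  T[15][8]=8·20912320+49329280=216627840  T[15][9]=9·5135130+20912320=67128490  T[15][10]=10·752752+5135130=12662650  T[15][11]=11·66066+752752=1479478  T[15][12]=12·3367+66066=106470  T[15][13]=13·91+3367=4550  T[15][14]=14·1+91=105  T[15][15]=15·0+1=1
row 16: T[16][1]=1·1+0=1  T[16][2]=2·16383+1=32767  T[16][3]=3·2375101+16383=7141686  T[16][4]=4·42355950+2375101=171798901  T[16][5]=5·210766920+42355950=1096190550  T[16][6]=6·420693273+210766920=2734926558  T[16][7]=7·408741333+420693273=3281882604  T[16][8]=8·216627840+408741333=2141764053  T[16][9]=9·67128490+216627840=820784250  T[16][10]=10·12662650+67128490=193754990  T[16][11]=11·1479478+12662650=28936908  T[16][12]=12·106470+1479478=2757118  T[16][13]=13·4550+106470=165620  T[16][14]=14·105+4550=6020  T[16][15]=15·1+105=120  T[16][16]=16·0+1=1
B_16 = ΣS(16,k) = 1+32767+7141686+171798901+1096190550+2734926558+3281882604+2141764053+820784250+193754990+28936908+2757118+165620+6020+120+1 = 10480142147

10480142147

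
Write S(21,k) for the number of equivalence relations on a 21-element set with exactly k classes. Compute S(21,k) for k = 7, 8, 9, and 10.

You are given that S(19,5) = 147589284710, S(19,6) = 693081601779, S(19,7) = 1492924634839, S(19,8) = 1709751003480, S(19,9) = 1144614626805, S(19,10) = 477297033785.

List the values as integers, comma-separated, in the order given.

[20] T[20,6]:6*693081601779+147589284710=4306078895384 · T[20,7]:7*1492924634839+693081601779=11143554045652 · T[20,8]:8*1709751003480+1492924634839=15170932662679 · T[20,9]:9*1144614626805+1709751003480=12011282644725 · T[20,10]:10*477297033785+1144614626805=5917584964655
[21] T[21,7]:7*11143554045652+4306078895384=82310957214948 · T[21,8]:8*15170932662679+11143554045652=132511015347084 · T[21,9]:9*12011282644725+15170932662679=123272476465204 · T[21,10]:10*5917584964655+12011282644725=71187132291275
Read S(21,7) = 82310957214948, S(21,8) = 132511015347084, S(21,9) = 123272476465204, S(21,10) = 71187132291275.

82310957214948, 132511015347084, 123272476465204, 71187132291275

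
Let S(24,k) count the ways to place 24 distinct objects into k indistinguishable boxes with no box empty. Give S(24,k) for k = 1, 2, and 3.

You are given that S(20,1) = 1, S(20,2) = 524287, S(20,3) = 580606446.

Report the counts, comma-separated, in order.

row 21: T[21][1]=1·1+0=1  T[21][2]=2·524287+1=1048575  T[21][3]=3·580606446+524287=1742343625
row 22: T[22][1]=1·1+0=1  T[22][2]=2·1048575+1=2097151  T[22][3]=3·1742343625+1048575=5228079450
row 23: T[23][1]=1·1+0=1  T[23][2]=2·2097151+1=4194303  T[23][3]=3·5228079450+2097151=15686335501
row 24: T[24][1]=1·1+0=1  T[24][2]=2·4194303+1=8388607  T[24][3]=3·15686335501+4194303=47063200806
Read S(24,1) = 1, S(24,2) = 8388607, S(24,3) = 47063200806.

1, 8388607, 47063200806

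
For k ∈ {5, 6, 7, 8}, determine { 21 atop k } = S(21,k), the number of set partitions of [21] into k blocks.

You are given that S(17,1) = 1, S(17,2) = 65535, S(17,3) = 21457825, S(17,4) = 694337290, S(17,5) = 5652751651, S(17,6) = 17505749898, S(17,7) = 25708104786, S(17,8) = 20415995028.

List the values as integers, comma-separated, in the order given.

3791262568401, 26585679462804, 82310957214948, 132511015347084

[18] T[18,2]:2*65535+1=131071 · T[18,3]:3*21457825+65535=64439010 · T[18,4]:4*694337290+21457825=2798806985 · T[18,5]:5*5652751651+694337290=28958095545 · T[18,6]:6*17505749898+5652751651=110687251039 · T[18,7]:7*25708104786+17505749898=197462483400 · T[18,8]:8*20415995028+25708104786=189036065010
[19] T[19,3]:3*64439010+131071=193448101 · T[19,4]:4*2798806985+64439010=11259666950 · T[19,5]:5*28958095545+2798806985=147589284710 · T[19,6]:6*110687251039+28958095545=693081601779 · T[19,7]:7*197462483400+110687251039=1492924634839 · T[19,8]:8*189036065010+197462483400=1709751003480
[20] T[20,4]:4*11259666950+193448101=45232115901 · T[20,5]:5*147589284710+11259666950=749206090500 · T[20,6]:6*693081601779+147589284710=4306078895384 · T[20,7]:7*1492924634839+693081601779=11143554045652 · T[20,8]:8*1709751003480+1492924634839=15170932662679
[21] T[21,5]:5*749206090500+45232115901=3791262568401 · T[21,6]:6*4306078895384+749206090500=26585679462804 · T[21,7]:7*11143554045652+4306078895384=82310957214948 · T[21,8]:8*15170932662679+11143554045652=132511015347084
Read S(21,5) = 3791262568401, S(21,6) = 26585679462804, S(21,7) = 82310957214948, S(21,8) = 132511015347084.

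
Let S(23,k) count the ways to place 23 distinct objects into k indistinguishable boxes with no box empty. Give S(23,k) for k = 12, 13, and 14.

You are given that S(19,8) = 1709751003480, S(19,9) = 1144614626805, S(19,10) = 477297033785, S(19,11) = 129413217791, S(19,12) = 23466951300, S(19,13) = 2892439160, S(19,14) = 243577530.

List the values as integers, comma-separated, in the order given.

r20: T_20,9=9×1144614626805+1709751003480=12011282644725; T_20,10=10×477297033785+1144614626805=5917584964655; T_20,11=11×129413217791+477297033785=1900842429486; T_20,12=12×23466951300+129413217791=411016633391; T_20,13=13×2892439160+23466951300=61068660380; T_20,14=14×243577530+2892439160=6302524580
r21: T_21,10=10×5917584964655+12011282644725=71187132291275; T_21,11=11×1900842429486+5917584964655=26826851689001; T_21,12=12×411016633391+1900842429486=6833042030178; T_21,13=13×61068660380+411016633391=1204909218331; T_21,14=14×6302524580+61068660380=149304004500
r22: T_22,11=11×26826851689001+71187132291275=366282500870286; T_22,12=12×6833042030178+26826851689001=108823356051137; T_22,13=13×1204909218331+6833042030178=22496861868481; T_22,14=14×149304004500+1204909218331=3295165281331
r23: T_23,12=12×108823356051137+366282500870286=1672162773483930; T_23,13=13×22496861868481+108823356051137=401282560341390; T_23,14=14×3295165281331+22496861868481=68629175807115
Read S(23,12) = 1672162773483930, S(23,13) = 401282560341390, S(23,14) = 68629175807115.

1672162773483930, 401282560341390, 68629175807115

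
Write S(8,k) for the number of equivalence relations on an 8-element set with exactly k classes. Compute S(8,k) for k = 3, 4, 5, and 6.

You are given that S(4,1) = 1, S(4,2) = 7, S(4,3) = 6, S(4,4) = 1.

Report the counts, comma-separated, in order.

r5: T_5,1=1×1+0=1; T_5,2=2×7+1=15; T_5,3=3×6+7=25; T_5,4=4×1+6=10; T_5,5=5×0+1=1
r6: T_6,1=1×1+0=1; T_6,2=2×15+1=31; T_6,3=3×25+15=90; T_6,4=4×10+25=65; T_6,5=5×1+10=15; T_6,6=6×0+1=1
r7: T_7,2=2×31+1=63; T_7,3=3×90+31=301; T_7,4=4×65+90=350; T_7,5=5×15+65=140; T_7,6=6×1+15=21
r8: T_8,3=3×301+63=966; T_8,4=4×350+301=1701; T_8,5=5×140+350=1050; T_8,6=6×21+140=266
Read S(8,3) = 966, S(8,4) = 1701, S(8,5) = 1050, S(8,6) = 266.

966, 1701, 1050, 266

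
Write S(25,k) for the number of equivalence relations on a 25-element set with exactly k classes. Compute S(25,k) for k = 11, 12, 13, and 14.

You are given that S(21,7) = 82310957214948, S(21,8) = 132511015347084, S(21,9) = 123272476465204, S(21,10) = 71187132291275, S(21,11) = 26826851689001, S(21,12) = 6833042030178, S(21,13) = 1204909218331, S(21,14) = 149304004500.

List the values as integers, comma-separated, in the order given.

802355904438462660, 362262620784874680, 114485073343744260, 25958110360896000

row 22: T[22][8]=8·132511015347084+82310957214948=1142399079991620  T[22][9]=9·123272476465204+132511015347084=1241963303533920  T[22][10]=10·71187132291275+123272476465204=835143799377954  T[22][11]=11·26826851689001+71187132291275=366282500870286  T[22][12]=12·6833042030178+26826851689001=108823356051137  T[22][13]=13·1204909218331+6833042030178=22496861868481  T[22][14]=14·149304004500+1204909218331=3295165281331
row 23: T[23][9]=9·1241963303533920+1142399079991620=12320068811796900  T[23][10]=10·835143799377954+1241963303533920=9593401297313460  T[23][11]=11·366282500870286+835143799377954=4864251308951100  T[23][12]=12·108823356051137+366282500870286=1672162773483930  T[23][13]=13·22496861868481+108823356051137=401282560341390  T[23][14]=14·3295165281331+22496861868481=68629175807115
row 24: T[24][10]=10·9593401297313460+12320068811796900=108254081784931500  T[24][11]=11·4864251308951100+9593401297313460=63100165695775560  T[24][12]=12·1672162773483930+4864251308951100=24930204590758260  T[24][13]=13·401282560341390+1672162773483930=6888836057922000  T[24][14]=14·68629175807115+401282560341390=1362091021641000
row 25: T[25][11]=11·63100165695775560+108254081784931500=802355904438462660  T[25][12]=12·24930204590758260+63100165695775560=362262620784874680  T[25][13]=13·6888836057922000+24930204590758260=114485073343744260  T[25][14]=14·1362091021641000+6888836057922000=25958110360896000
Read S(25,11) = 802355904438462660, S(25,12) = 362262620784874680, S(25,13) = 114485073343744260, S(25,14) = 25958110360896000.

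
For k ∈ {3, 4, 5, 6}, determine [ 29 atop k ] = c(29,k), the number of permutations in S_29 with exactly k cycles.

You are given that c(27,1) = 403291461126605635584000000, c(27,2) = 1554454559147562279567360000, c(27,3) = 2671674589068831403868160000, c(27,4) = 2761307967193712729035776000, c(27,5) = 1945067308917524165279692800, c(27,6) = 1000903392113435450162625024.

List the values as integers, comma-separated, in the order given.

2105684281550279072336117760000, 2236045380156380112643362816000, 1625014498326371300452283596800, 866422974395414742142363398144

@28  (28,2):1554454559147562279567360000·27+403291461126605635584000000→42373564558110787183902720000, (28,3):2671674589068831403868160000·27+1554454559147562279567360000→73689668464006010184007680000, (28,4):2761307967193712729035776000·27+2671674589068831403868160000→77226989703299075087834112000, (28,5):1945067308917524165279692800·27+2761307967193712729035776000→55278125307966865191587481600, (28,6):1000903392113435450162625024·27+1945067308917524165279692800→28969458895980281319670568448
@29  (29,3):73689668464006010184007680000·28+42373564558110787183902720000→2105684281550279072336117760000, (29,4):77226989703299075087834112000·28+73689668464006010184007680000→2236045380156380112643362816000, (29,5):55278125307966865191587481600·28+77226989703299075087834112000→1625014498326371300452283596800, (29,6):28969458895980281319670568448·28+55278125307966865191587481600→866422974395414742142363398144
Read c(29,3) = 2105684281550279072336117760000, c(29,4) = 2236045380156380112643362816000, c(29,5) = 1625014498326371300452283596800, c(29,6) = 866422974395414742142363398144.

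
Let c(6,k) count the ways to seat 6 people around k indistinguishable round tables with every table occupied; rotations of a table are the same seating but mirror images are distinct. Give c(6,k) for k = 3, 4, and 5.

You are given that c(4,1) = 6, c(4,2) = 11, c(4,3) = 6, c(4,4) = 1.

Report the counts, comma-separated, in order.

225, 85, 15

i=5: T(5,2)=6+4·11=50 | T(5,3)=11+4·6=35 | T(5,4)=6+4·1=10 | T(5,5)=1+4·0=1
i=6: T(6,3)=50+5·35=225 | T(6,4)=35+5·10=85 | T(6,5)=10+5·1=15
Read c(6,3) = 225, c(6,4) = 85, c(6,5) = 15.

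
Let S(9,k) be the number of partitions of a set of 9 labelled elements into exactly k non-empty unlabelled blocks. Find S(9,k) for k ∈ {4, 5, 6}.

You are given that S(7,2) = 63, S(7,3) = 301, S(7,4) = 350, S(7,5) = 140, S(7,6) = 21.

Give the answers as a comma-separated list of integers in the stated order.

r8: T_8,3=3×301+63=966; T_8,4=4×350+301=1701; T_8,5=5×140+350=1050; T_8,6=6×21+140=266
r9: T_9,4=4×1701+966=7770; T_9,5=5×1050+1701=6951; T_9,6=6×266+1050=2646
Read S(9,4) = 7770, S(9,5) = 6951, S(9,6) = 2646.

7770, 6951, 2646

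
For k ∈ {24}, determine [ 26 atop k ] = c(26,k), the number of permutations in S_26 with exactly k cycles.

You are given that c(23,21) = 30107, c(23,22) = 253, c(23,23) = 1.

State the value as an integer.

50050

r24: T_24,22=23×253+30107=35926; T_24,23=23×1+253=276; T_24,24=23×0+1=1
r25: T_25,23=24×276+35926=42550; T_25,24=24×1+276=300
r26: T_26,24=25×300+42550=50050
Read c(26,24) = 50050.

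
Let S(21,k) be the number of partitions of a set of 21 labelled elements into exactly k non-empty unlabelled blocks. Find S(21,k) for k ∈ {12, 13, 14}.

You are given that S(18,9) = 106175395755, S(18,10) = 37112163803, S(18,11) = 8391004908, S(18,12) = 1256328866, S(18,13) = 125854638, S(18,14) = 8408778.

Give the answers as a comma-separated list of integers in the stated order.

[19] T[19,10]:10*37112163803+106175395755=477297033785 · T[19,11]:11*8391004908+37112163803=129413217791 · T[19,12]:12*1256328866+8391004908=23466951300 · T[19,13]:13*125854638+1256328866=2892439160 · T[19,14]:14*8408778+125854638=243577530
[20] T[20,11]:11*129413217791+477297033785=1900842429486 · T[20,12]:12*23466951300+129413217791=411016633391 · T[20,13]:13*2892439160+23466951300=61068660380 · T[20,14]:14*243577530+2892439160=6302524580
[21] T[21,12]:12*411016633391+1900842429486=6833042030178 · T[21,13]:13*61068660380+411016633391=1204909218331 · T[21,14]:14*6302524580+61068660380=149304004500
Read S(21,12) = 6833042030178, S(21,13) = 1204909218331, S(21,14) = 149304004500.

6833042030178, 1204909218331, 149304004500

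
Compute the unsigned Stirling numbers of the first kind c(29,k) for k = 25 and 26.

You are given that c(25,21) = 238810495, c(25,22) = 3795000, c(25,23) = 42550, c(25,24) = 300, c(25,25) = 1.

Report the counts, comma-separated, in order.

843041745, 9642906

[26] T[26,22]:25*3795000+238810495=333685495 · T[26,23]:25*42550+3795000=4858750 · T[26,24]:25*300+42550=50050 · T[26,25]:25*1+300=325 · T[26,26]:25*0+1=1
[27] T[27,23]:26*4858750+333685495=460012995 · T[27,24]:26*50050+4858750=6160050 · T[27,25]:26*325+50050=58500 · T[27,26]:26*1+325=351
[28] T[28,24]:27*6160050+460012995=626334345 · T[28,25]:27*58500+6160050=7739550 · T[28,26]:27*351+58500=67977
[29] T[29,25]:28*7739550+626334345=843041745 · T[29,26]:28*67977+7739550=9642906
Read c(29,25) = 843041745, c(29,26) = 9642906.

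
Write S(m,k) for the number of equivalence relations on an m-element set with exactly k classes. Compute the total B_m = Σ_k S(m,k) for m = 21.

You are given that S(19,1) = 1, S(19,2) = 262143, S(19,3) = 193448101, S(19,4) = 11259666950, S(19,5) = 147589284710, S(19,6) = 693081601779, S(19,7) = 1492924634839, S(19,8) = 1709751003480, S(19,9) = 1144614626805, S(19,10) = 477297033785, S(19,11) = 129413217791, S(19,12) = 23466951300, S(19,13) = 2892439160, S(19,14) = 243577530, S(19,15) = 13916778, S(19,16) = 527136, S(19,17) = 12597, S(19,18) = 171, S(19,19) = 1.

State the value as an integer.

474869816156751

i=20: T(20,1)=0+1·1=1 | T(20,2)=1+2·262143=524287 | T(20,3)=262143+3·193448101=580606446 | T(20,4)=193448101+4·11259666950=45232115901 | T(20,5)=11259666950+5·147589284710=749206090500 | T(20,6)=147589284710+6·693081601779=4306078895384 | T(20,7)=693081601779+7·1492924634839=11143554045652 | T(20,8)=1492924634839+8·1709751003480=15170932662679 | T(20,9)=1709751003480+9·1144614626805=12011282644725 | T(20,10)=1144614626805+10·477297033785=5917584964655 | T(20,11)=477297033785+11·129413217791=1900842429486 | T(20,12)=129413217791+12·23466951300=411016633391 | T(20,13)=23466951300+13·2892439160=61068660380 | T(20,14)=2892439160+14·243577530=6302524580 | T(20,15)=243577530+15·13916778=452329200 | T(20,16)=13916778+16·527136=22350954 | T(20,17)=527136+17·12597=741285 | T(20,18)=12597+18·171=15675 | T(20,19)=171+19·1=190 | T(20,20)=1+20·0=1
i=21: T(21,1)=0+1·1=1 | T(21,2)=1+2·524287=1048575 | T(21,3)=524287+3·580606446=1742343625 | T(21,4)=580606446+4·45232115901=181509070050 | T(21,5)=45232115901+5·749206090500=3791262568401 | T(21,6)=749206090500+6·4306078895384=26585679462804 | T(21,7)=4306078895384+7·11143554045652=82310957214948 | T(21,8)=11143554045652+8·15170932662679=132511015347084 | T(21,9)=15170932662679+9·12011282644725=123272476465204 | T(21,10)=12011282644725+10·5917584964655=71187132291275 | T(21,11)=5917584964655+11·1900842429486=26826851689001 | T(21,12)=1900842429486+12·411016633391=6833042030178 | T(21,13)=411016633391+13·61068660380=1204909218331 | T(21,14)=61068660380+14·6302524580=149304004500 | T(21,15)=6302524580+15·452329200=13087462580 | T(21,16)=452329200+16·22350954=809944464 | T(21,17)=22350954+17·741285=34952799 | T(21,18)=741285+18·15675=1023435 | T(21,19)=15675+19·190=19285 | T(21,20)=190+20·1=210 | T(21,21)=1+21·0=1
B_21 = ΣS(21,k) = 1+1048575+1742343625+181509070050+3791262568401+26585679462804+82310957214948+132511015347084+123272476465204+71187132291275+26826851689001+6833042030178+1204909218331+149304004500+13087462580+809944464+34952799+1023435+19285+210+1 = 474869816156751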